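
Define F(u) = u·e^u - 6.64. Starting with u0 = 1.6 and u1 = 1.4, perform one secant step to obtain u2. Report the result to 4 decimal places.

1.4857

F(1.6) = 1.284852, F(1.4) = -0.962720
u2 = 1.400000 − (-0.962720)·(1.400000 − 1.600000) / (-0.962720 − 1.284852) = 1.400000 − (0.192544)/(-2.247572) = 1.485668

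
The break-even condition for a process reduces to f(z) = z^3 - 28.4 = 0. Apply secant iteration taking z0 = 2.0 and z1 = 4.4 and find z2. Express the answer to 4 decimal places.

f(2.0) = -20.400000, f(4.4) = 56.784000
z2 = 4.400000 − 56.784000·(4.400000 − 2.000000) / (56.784000 − (-20.400000)) = 4.400000 − (136.281600)/(77.184000) = 2.634328

2.6343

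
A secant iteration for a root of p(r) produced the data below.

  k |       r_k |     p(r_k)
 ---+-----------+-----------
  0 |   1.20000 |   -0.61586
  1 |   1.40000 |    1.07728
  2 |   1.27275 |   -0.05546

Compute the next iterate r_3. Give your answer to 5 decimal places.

1.27898

r_3 = 1.27275 − (-0.05546)·(1.27275 − 1.40000) / (-0.05546 − 1.07728)
   = 1.27275 − (0.0070573)/(-1.1327400) = 1.2789803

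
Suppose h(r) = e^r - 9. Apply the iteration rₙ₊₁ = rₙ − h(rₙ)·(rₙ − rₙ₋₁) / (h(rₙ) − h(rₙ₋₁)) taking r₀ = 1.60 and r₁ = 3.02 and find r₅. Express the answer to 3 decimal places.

2.197

h(1.60) = -4.04697, h(3.02) = 11.49129
r₂ = 3.02000 − 11.49129·(3.02000 − 1.60000) / (11.49129 − (-4.04697)) = 3.02000 − (16.31763)/(15.53826) = 1.96984
h(1.96984) = -1.83046
r₃ = 1.96984 − (-1.83046)·(1.96984 − 3.02000) / (-1.83046 − 11.49129) = 1.96984 − (1.92227)/(-13.32175) = 2.11414
h(2.11414) = -0.71756
r₄ = 2.11414 − (-0.71756)·(2.11414 − 1.96984) / (-0.71756 − (-1.83046)) = 2.11414 − (-0.10354)/(1.11290) = 2.20717
h(2.20717) = 0.09000
r₅ = 2.20717 − 0.09000·(2.20717 − 2.11414) / (0.09000 − (-0.71756)) = 2.20717 − (0.00837)/(0.80756) = 2.19681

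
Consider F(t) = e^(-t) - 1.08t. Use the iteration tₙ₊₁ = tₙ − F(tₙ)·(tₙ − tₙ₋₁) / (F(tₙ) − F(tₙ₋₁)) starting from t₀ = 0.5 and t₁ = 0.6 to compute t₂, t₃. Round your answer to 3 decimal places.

0.540, 0.540

F(0.5) = 0.06653, F(0.6) = -0.09919
t₂ = 0.60000 − (-0.09919)·(0.60000 − 0.50000) / (-0.09919 − 0.06653) = 0.60000 − (-0.00992)/(-0.16572) = 0.54015
F(0.54015) = -0.00070
t₃ = 0.54015 − (-0.00070)·(0.54015 − 0.60000) / (-0.00070 − (-0.09919)) = 0.54015 − (0.00004)/(0.09849) = 0.53972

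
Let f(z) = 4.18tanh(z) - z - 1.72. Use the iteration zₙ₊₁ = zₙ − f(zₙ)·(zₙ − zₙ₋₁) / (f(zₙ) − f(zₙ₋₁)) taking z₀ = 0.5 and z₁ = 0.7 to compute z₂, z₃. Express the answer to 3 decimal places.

0.646, 0.639

f(0.5) = -0.28835, f(0.7) = 0.10626
z₂ = 0.70000 − 0.10626·(0.70000 − 0.50000) / (0.10626 − (-0.28835)) = 0.70000 − (0.02125)/(0.39461) = 0.64615
f(0.64615) = 0.01256
z₃ = 0.64615 − 0.01256·(0.64615 − 0.70000) / (0.01256 − 0.10626) = 0.64615 − (-0.00068)/(-0.09369) = 0.63892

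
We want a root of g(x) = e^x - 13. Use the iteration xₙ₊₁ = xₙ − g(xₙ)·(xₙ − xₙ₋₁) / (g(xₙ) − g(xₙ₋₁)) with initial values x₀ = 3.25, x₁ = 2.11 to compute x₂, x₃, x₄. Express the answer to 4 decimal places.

g(3.25) = 12.790340, g(2.11) = -4.751759
x₂ = 2.110000 − (-4.751759)·(2.110000 − 3.250000) / (-4.751759 − 12.790340) = 2.110000 − (5.417005)/(-17.542099) = 2.418800
g(2.418800) = -1.767624
x₃ = 2.418800 − (-1.767624)·(2.418800 − 2.110000) / (-1.767624 − (-4.751759)) = 2.418800 − (-0.545843)/(2.984134) = 2.601715
g(2.601715) = 0.486852
x₄ = 2.601715 − 0.486852·(2.601715 − 2.418800) / (0.486852 − (-1.767624)) = 2.601715 − (0.089053)/(2.254477) = 2.562215

2.4188, 2.6017, 2.5622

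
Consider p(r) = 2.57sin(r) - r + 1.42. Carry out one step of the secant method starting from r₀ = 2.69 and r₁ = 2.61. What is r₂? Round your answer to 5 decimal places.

p(2.69) = -0.1484544, p(2.61) = 0.1127506
r₂ = 2.6100000 − 0.1127506·(2.6100000 − 2.6900000) / (0.1127506 − (-0.1484544)) = 2.6100000 − (-0.0090200)/(0.2612050) = 2.6445325

2.64453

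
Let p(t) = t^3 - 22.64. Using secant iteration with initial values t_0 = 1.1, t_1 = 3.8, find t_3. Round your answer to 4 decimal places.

2.6250

p(1.1) = -21.309000, p(3.8) = 32.232000
t_2 = 3.800000 − 32.232000·(3.800000 − 1.100000) / (32.232000 − (-21.309000)) = 3.800000 − (87.026400)/(53.541000) = 2.174584
p(2.174584) = -12.356794
t_3 = 2.174584 − (-12.356794)·(2.174584 − 3.800000) / (-12.356794 − 32.232000) = 2.174584 − (20.084931)/(-44.588794) = 2.625032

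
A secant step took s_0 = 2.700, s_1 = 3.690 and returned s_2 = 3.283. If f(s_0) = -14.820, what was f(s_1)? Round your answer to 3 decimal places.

The secant line through (2.700, -14.820) and (3.690, f(s_1)) crosses zero at s_2 = 3.283.
So (2.700, -14.820), (3.690, f(s_1)), (3.283, 0) are collinear:
f(s_1) = -14.820 · (3.690 − 3.283) / (2.700 − 3.283) = -14.820 · (0.40700)/(-0.58300) = 10.34604

10.346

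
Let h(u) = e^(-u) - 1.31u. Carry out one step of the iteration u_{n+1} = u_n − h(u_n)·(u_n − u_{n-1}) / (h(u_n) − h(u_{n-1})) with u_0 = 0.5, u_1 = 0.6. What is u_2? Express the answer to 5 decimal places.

h(0.5) = -0.0484693, h(0.6) = -0.2371884
u_2 = 0.6000000 − (-0.2371884)·(0.6000000 − 0.5000000) / (-0.2371884 − (-0.0484693)) = 0.6000000 − (-0.0237188)/(-0.1887190) = 0.4743167

0.47432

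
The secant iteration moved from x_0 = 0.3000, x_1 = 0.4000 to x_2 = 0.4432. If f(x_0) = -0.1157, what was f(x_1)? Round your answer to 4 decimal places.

The secant line through (0.3000, -0.1157) and (0.4000, f(x_1)) crosses zero at x_2 = 0.4432.
So (0.3000, -0.1157), (0.4000, f(x_1)), (0.4432, 0) are collinear:
f(x_1) = -0.1157 · (0.4000 − 0.4432) / (0.3000 − 0.4432) = -0.1157 · (-0.043200)/(-0.143200) = -0.034904

-0.0349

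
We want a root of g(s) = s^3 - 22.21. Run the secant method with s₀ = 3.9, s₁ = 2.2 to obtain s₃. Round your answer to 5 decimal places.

2.86646

g(3.9) = 37.1090000, g(2.2) = -11.5620000
s₂ = 2.2000000 − (-11.5620000)·(2.2000000 − 3.9000000) / (-11.5620000 − 37.1090000) = 2.2000000 − (19.6554000)/(-48.6710000) = 2.6038421
g(2.6038421) = -4.5559665
s₃ = 2.6038421 − (-4.5559665)·(2.6038421 − 2.2000000) / (-4.5559665 − (-11.5620000)) = 2.6038421 − (-1.8398912)/(7.0060335) = 2.8664574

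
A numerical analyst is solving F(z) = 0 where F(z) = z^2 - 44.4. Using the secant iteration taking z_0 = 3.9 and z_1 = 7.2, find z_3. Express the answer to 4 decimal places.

F(3.9) = -29.190000, F(7.2) = 7.440000
z_2 = 7.200000 − 7.440000·(7.200000 − 3.900000) / (7.440000 − (-29.190000)) = 7.200000 − (24.552000)/(36.630000) = 6.529730
F(6.529730) = -1.762630
z_3 = 6.529730 − (-1.762630)·(6.529730 − 7.200000) / (-1.762630 − 7.440000) = 6.529730 − (1.181438)/(-9.202630) = 6.658110

6.6581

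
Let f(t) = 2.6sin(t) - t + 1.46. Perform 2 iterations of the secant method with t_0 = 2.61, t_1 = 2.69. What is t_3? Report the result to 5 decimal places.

2.66130

f(2.61) = 0.1679578, f(2.69) = -0.0953624
t_2 = 2.6900000 − (-0.0953624)·(2.6900000 − 2.6100000) / (-0.0953624 − 0.1679578) = 2.6900000 − (-0.0076290)/(-0.2633202) = 2.6610277
f(2.6610277) = 0.0009008
t_3 = 2.6610277 − 0.0009008·(2.6610277 − 2.6900000) / (0.0009008 − (-0.0953624)) = 2.6610277 − (-0.0000261)/(0.0962632) = 2.6612988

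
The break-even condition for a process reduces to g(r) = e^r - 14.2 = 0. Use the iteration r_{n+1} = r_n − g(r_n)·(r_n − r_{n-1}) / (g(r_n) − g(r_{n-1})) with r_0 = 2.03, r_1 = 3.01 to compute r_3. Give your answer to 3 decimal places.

g(2.03) = -6.58591, g(3.01) = 6.08740
r_2 = 3.01000 − 6.08740·(3.01000 − 2.03000) / (6.08740 − (-6.58591)) = 3.01000 − (5.96565)/(12.67331) = 2.53927
g(2.53927) = -1.52952
r_3 = 2.53927 − (-1.52952)·(2.53927 − 3.01000) / (-1.52952 − 6.08740) = 2.53927 − (0.71999)/(-7.61692) = 2.63380

2.634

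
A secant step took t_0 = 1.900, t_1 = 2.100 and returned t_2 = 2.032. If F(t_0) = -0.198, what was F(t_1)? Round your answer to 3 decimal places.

0.102

The secant line through (1.900, -0.198) and (2.100, F(t_1)) crosses zero at t_2 = 2.032.
So (1.900, -0.198), (2.100, F(t_1)), (2.032, 0) are collinear:
F(t_1) = -0.198 · (2.100 − 2.032) / (1.900 − 2.032) = -0.198 · (0.06800)/(-0.13200) = 0.10200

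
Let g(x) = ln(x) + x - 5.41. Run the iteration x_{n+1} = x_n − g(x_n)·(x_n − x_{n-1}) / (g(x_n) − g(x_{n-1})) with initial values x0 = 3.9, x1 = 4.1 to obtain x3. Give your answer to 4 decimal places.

4.0190

g(3.9) = -0.149023, g(4.1) = 0.100987
x2 = 4.100000 − 0.100987·(4.100000 − 3.900000) / (0.100987 − (-0.149023)) = 4.100000 − (0.020197)/(0.250010) = 4.019214
g(4.019214) = 0.000300
x3 = 4.019214 − 0.000300·(4.019214 − 4.100000) / (0.000300 − 0.100987) = 4.019214 − (-0.000024)/(-0.100687) = 4.018973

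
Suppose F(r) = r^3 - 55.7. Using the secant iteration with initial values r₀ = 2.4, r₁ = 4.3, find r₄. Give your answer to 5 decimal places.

F(2.4) = -41.8760000, F(4.3) = 23.8070000
r₂ = 4.3000000 − 23.8070000·(4.3000000 − 2.4000000) / (23.8070000 − (-41.8760000)) = 4.3000000 − (45.2333000)/(65.6830000) = 3.6113393
F(3.6113393) = -8.6017374
r₃ = 3.6113393 − (-8.6017374)·(3.6113393 − 4.3000000) / (-8.6017374 − 23.8070000) = 3.6113393 − (5.9236784)/(-32.4087374) = 3.7941196
F(3.7941196) = -1.0823449
r₄ = 3.7941196 − (-1.0823449)·(3.7941196 − 3.6113393) / (-1.0823449 − (-8.6017374)) = 3.7941196 − (-0.1978313)/(7.5193926) = 3.8204291

3.82043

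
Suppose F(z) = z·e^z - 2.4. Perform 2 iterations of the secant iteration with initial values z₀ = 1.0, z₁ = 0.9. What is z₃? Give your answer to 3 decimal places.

F(1.0) = 0.31828, F(0.9) = -0.18636
z₂ = 0.90000 − (-0.18636)·(0.90000 − 1.00000) / (-0.18636 − 0.31828) = 0.90000 − (0.01864)/(-0.50464) = 0.93693
F(0.93693) = -0.00883
z₃ = 0.93693 − (-0.00883)·(0.93693 − 0.90000) / (-0.00883 − (-0.18636)) = 0.93693 − (-0.00033)/(0.17752) = 0.93877

0.939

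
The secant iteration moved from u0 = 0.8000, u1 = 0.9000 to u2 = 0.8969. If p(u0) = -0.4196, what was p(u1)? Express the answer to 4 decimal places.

0.0134

The secant line through (0.8000, -0.4196) and (0.9000, p(u1)) crosses zero at u2 = 0.8969.
So (0.8000, -0.4196), (0.9000, p(u1)), (0.8969, 0) are collinear:
p(u1) = -0.4196 · (0.9000 − 0.8969) / (0.8000 − 0.8969) = -0.4196 · (0.003100)/(-0.096900) = 0.013424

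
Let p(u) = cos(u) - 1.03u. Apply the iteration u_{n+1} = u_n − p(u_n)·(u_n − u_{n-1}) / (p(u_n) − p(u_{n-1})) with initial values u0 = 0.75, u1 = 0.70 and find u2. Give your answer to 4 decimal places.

p(0.75) = -0.040811, p(0.70) = 0.043842
u2 = 0.700000 − 0.043842·(0.700000 − 0.750000) / (0.043842 − (-0.040811)) = 0.700000 − (-0.002192)/(0.084653) = 0.725895

0.7259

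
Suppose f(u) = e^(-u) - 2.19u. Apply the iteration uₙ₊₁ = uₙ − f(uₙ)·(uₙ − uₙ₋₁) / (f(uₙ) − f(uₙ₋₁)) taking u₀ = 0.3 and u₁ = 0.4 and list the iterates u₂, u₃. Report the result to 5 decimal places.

0.32895, 0.32870

f(0.3) = 0.0838182, f(0.4) = -0.2056800
u₂ = 0.4000000 − (-0.2056800)·(0.4000000 − 0.3000000) / (-0.2056800 − 0.0838182) = 0.4000000 − (-0.0205680)/(-0.2894982) = 0.3289529
f(0.3289529) = -0.0007300
u₃ = 0.3289529 − (-0.0007300)·(0.3289529 − 0.4000000) / (-0.0007300 − (-0.2056800)) = 0.3289529 − (0.0000519)/(0.2049499) = 0.3286999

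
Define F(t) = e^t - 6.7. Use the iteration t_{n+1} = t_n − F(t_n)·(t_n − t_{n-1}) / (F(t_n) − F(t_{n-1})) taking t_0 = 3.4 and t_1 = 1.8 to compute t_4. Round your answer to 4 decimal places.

1.9020

F(3.4) = 23.264100, F(1.8) = -0.650353
t_2 = 1.800000 − (-0.650353)·(1.800000 − 3.400000) / (-0.650353 − 23.264100) = 1.800000 − (1.040564)/(-23.914453) = 1.843512
F(1.843512) = -0.381310
t_3 = 1.843512 − (-0.381310)·(1.843512 − 1.800000) / (-0.381310 − (-0.650353)) = 1.843512 − (-0.016592)/(0.269043) = 1.905181
F(1.905181) = 0.020622
t_4 = 1.905181 − 0.020622·(1.905181 − 1.843512) / (0.020622 − (-0.381310)) = 1.905181 − (0.001272)/(0.401932) = 1.902017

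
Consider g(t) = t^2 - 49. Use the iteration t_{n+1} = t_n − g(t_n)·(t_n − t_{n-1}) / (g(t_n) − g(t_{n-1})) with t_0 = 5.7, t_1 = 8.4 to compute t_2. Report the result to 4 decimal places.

6.8709

g(5.7) = -16.510000, g(8.4) = 21.560000
t_2 = 8.400000 − 21.560000·(8.400000 − 5.700000) / (21.560000 − (-16.510000)) = 8.400000 − (58.212000)/(38.070000) = 6.870922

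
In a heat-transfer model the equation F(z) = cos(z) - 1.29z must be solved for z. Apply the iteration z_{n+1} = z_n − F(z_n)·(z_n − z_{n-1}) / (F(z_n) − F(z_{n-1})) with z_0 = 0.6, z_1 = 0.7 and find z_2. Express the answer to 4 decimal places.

F(0.6) = 0.051336, F(0.7) = -0.138158
z_2 = 0.700000 − (-0.138158)·(0.700000 − 0.600000) / (-0.138158 − 0.051336) = 0.700000 − (-0.013816)/(-0.189493) = 0.627091

0.6271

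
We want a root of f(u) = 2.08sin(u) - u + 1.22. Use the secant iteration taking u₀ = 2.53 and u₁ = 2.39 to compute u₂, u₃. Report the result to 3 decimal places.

f(2.53) = -0.11572, f(2.39) = 0.25023
u₂ = 2.39000 − 0.25023·(2.39000 − 2.53000) / (0.25023 − (-0.11572)) = 2.39000 − (-0.03503)/(0.36595) = 2.48573
f(2.48573) = 0.00275
u₃ = 2.48573 − 0.00275·(2.48573 − 2.39000) / (0.00275 − 0.25023) = 2.48573 − (0.00026)/(-0.24748) = 2.48679

2.486, 2.487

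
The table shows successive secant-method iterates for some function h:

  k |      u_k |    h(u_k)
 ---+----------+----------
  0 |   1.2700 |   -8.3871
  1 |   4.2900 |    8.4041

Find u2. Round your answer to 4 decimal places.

u2 = 4.2900 − 8.4041·(4.2900 − 1.2700) / (8.4041 − (-8.3871))
   = 4.2900 − (25.380382)/(16.791200) = 2.778471

2.7785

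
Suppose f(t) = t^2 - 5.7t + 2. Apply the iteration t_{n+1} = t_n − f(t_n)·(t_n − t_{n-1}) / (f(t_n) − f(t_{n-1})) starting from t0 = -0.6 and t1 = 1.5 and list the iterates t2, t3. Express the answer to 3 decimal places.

0.604, 0.304

f(-0.6) = 5.78000, f(1.5) = -4.30000
t2 = 1.50000 − (-4.30000)·(1.50000 − (-0.60000)) / (-4.30000 − 5.78000) = 1.50000 − (-9.03000)/(-10.08000) = 0.60417
f(0.60417) = -1.07873
t3 = 0.60417 − (-1.07873)·(0.60417 − 1.50000) / (-1.07873 − (-4.30000)) = 0.60417 − (0.96636)/(3.22127) = 0.30417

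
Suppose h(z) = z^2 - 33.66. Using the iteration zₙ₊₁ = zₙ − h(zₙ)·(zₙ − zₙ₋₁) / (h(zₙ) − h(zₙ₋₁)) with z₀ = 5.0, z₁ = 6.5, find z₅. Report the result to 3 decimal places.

5.802

h(5.0) = -8.66000, h(6.5) = 8.59000
z₂ = 6.50000 − 8.59000·(6.50000 − 5.00000) / (8.59000 − (-8.66000)) = 6.50000 − (12.88500)/(17.25000) = 5.75304
h(5.75304) = -0.56249
z₃ = 5.75304 − (-0.56249)·(5.75304 − 6.50000) / (-0.56249 − 8.59000) = 5.75304 − (0.42016)/(-9.15249) = 5.79895
h(5.79895) = -0.03218
z₄ = 5.79895 − (-0.03218)·(5.79895 − 5.75304) / (-0.03218 − (-0.56249)) = 5.79895 − (-0.00148)/(0.53031) = 5.80174
h(5.80174) = 0.00014
z₅ = 5.80174 − 0.00014·(5.80174 − 5.79895) / (0.00014 − (-0.03218)) = 5.80174 − (0.00000)/(0.03232) = 5.80172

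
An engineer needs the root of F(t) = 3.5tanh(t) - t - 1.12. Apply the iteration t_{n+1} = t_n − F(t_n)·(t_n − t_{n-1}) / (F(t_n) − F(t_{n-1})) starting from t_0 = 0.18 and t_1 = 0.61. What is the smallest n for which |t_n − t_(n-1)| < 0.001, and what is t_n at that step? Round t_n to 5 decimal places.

n = 5, t_n = 0.50148

F(0.18) = -0.6767170, F(0.61) = 0.1744448
t_2 = 0.6100000 − 0.1744448·(0.4300000)/(0.8511618) = 0.5218719;  |Δ| = 0.0881281
F(0.5218719) = 0.0351302
t_3 = 0.5218719 − 0.0351302·(-0.0881281)/(-0.1393147) = 0.4996491;  |Δ| = 0.0222228
F(0.4996491) = -0.0032050
t_4 = 0.4996491 − (-0.0032050)·(-0.0222228)/(-0.0383352) = 0.5015071;  |Δ| = 0.0018579
F(0.5015071) = 0.0000484
t_5 = 0.5015071 − 0.0000484·(0.0018579)/(0.0032534) = 0.5014794;  |Δ| = 0.0000276
|t_5 − t_4| = 0.0000276 < 0.001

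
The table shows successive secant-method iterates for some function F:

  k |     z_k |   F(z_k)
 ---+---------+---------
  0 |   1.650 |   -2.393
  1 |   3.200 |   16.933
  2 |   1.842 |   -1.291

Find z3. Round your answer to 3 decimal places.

1.938

z3 = 1.842 − (-1.291)·(1.842 − 3.200) / (-1.291 − 16.933)
   = 1.842 − (1.75318)/(-18.22400) = 1.93820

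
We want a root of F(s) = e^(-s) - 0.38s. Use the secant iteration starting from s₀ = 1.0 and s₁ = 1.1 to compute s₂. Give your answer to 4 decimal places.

0.9834

F(1.0) = -0.012121, F(1.1) = -0.085129
s₂ = 1.100000 − (-0.085129)·(1.100000 − 1.000000) / (-0.085129 − (-0.012121)) = 1.100000 − (-0.008513)/(-0.073008) = 0.983398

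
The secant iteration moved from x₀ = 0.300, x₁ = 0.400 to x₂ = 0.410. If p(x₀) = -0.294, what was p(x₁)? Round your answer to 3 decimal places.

-0.027

The secant line through (0.300, -0.294) and (0.400, p(x₁)) crosses zero at x₂ = 0.410.
So (0.300, -0.294), (0.400, p(x₁)), (0.410, 0) are collinear:
p(x₁) = -0.294 · (0.400 − 0.410) / (0.300 − 0.410) = -0.294 · (-0.01000)/(-0.11000) = -0.02673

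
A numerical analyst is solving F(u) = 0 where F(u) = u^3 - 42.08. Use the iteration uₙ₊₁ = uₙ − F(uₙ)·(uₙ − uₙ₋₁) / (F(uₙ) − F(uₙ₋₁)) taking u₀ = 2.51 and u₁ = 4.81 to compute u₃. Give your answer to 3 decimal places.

3.372

F(2.51) = -26.26675, F(4.81) = 69.20464
u₂ = 4.81000 − 69.20464·(4.81000 − 2.51000) / (69.20464 − (-26.26675)) = 4.81000 − (159.17067)/(95.47139) = 3.14279
F(3.14279) = -11.03820
u₃ = 3.14279 − (-11.03820)·(3.14279 − 4.81000) / (-11.03820 − 69.20464) = 3.14279 − (18.40298)/(-80.24284) = 3.37213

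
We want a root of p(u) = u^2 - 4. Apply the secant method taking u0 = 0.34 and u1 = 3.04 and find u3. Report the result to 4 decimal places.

p(0.34) = -3.884400, p(3.04) = 5.241600
u2 = 3.040000 − 5.241600·(3.040000 − 0.340000) / (5.241600 − (-3.884400)) = 3.040000 − (14.152320)/(9.126000) = 1.489231
p(1.489231) = -1.782192
u3 = 1.489231 − (-1.782192)·(1.489231 − 3.040000) / (-1.782192 − 5.241600) = 1.489231 − (2.763768)/(-7.023792) = 1.882717

1.8827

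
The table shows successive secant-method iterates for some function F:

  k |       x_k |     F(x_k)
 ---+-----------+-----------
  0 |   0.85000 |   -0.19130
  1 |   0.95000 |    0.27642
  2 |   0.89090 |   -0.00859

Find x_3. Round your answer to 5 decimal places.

x_3 = 0.89090 − (-0.00859)·(0.89090 − 0.95000) / (-0.00859 − 0.27642)
   = 0.89090 − (0.0005077)/(-0.2850100) = 0.8926812

0.89268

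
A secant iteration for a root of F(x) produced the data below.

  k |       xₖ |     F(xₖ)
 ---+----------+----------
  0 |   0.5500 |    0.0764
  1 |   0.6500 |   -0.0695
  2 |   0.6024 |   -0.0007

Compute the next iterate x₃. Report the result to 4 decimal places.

x₃ = 0.6024 − (-0.0007)·(0.6024 − 0.6500) / (-0.0007 − (-0.0695))
   = 0.6024 − (0.000033)/(0.068800) = 0.601916

0.6019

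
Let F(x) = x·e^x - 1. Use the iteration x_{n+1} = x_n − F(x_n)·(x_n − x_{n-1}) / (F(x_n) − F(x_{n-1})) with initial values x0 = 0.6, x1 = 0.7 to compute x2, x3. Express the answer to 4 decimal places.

F(0.6) = 0.093271, F(0.7) = 0.409627
x2 = 0.700000 − 0.409627·(0.700000 − 0.600000) / (0.409627 − 0.093271) = 0.700000 − (0.040963)/(0.316356) = 0.570517
F(0.570517) = 0.009348
x3 = 0.570517 − 0.009348·(0.570517 − 0.700000) / (0.009348 − 0.409627) = 0.570517 − (-0.001210)/(-0.400279) = 0.567493

0.5705, 0.5675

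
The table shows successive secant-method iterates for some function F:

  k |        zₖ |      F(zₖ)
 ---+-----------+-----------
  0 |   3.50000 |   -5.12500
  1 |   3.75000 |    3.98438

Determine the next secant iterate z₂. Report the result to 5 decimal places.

3.64065

z₂ = 3.75000 − 3.98438·(3.75000 − 3.50000) / (3.98438 − (-5.12500))
   = 3.75000 − (0.9960950)/(9.1093800) = 3.6406517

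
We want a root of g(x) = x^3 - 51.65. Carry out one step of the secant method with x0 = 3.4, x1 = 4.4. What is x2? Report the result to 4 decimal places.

g(3.4) = -12.346000, g(4.4) = 33.534000
x2 = 4.400000 − 33.534000·(4.400000 − 3.400000) / (33.534000 − (-12.346000)) = 4.400000 − (33.534000)/(45.880000) = 3.669093

3.6691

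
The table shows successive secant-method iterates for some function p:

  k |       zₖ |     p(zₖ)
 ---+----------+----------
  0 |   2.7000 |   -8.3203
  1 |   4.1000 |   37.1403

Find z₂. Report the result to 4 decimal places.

z₂ = 4.1000 − 37.1403·(4.1000 − 2.7000) / (37.1403 − (-8.3203))
   = 4.1000 − (51.996420)/(45.460600) = 2.956231

2.9562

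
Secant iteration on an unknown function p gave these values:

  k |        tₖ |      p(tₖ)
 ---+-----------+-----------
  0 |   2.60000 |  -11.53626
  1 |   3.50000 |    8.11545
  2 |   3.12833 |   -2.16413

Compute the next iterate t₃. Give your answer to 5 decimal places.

t₃ = 3.12833 − (-2.16413)·(3.12833 − 3.50000) / (-2.16413 − 8.11545)
   = 3.12833 − (0.8043422)/(-10.2795800) = 3.2065766

3.20658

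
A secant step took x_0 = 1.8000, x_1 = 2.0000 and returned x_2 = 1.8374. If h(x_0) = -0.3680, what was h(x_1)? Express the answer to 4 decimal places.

1.5999

The secant line through (1.8000, -0.3680) and (2.0000, h(x_1)) crosses zero at x_2 = 1.8374.
So (1.8000, -0.3680), (2.0000, h(x_1)), (1.8374, 0) are collinear:
h(x_1) = -0.3680 · (2.0000 − 1.8374) / (1.8000 − 1.8374) = -0.3680 · (0.162600)/(-0.037400) = 1.599914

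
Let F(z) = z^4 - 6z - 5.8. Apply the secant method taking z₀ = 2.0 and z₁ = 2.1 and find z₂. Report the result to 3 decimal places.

2.063

F(2.0) = -1.80000, F(2.1) = 1.04810
z₂ = 2.10000 − 1.04810·(2.10000 − 2.00000) / (1.04810 − (-1.80000)) = 2.10000 − (0.10481)/(2.84810) = 2.06320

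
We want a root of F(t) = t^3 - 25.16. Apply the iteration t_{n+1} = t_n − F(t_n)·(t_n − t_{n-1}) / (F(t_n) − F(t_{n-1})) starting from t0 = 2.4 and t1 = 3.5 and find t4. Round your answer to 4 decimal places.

2.9309

F(2.4) = -11.336000, F(3.5) = 17.715000
t2 = 3.500000 − 17.715000·(3.500000 − 2.400000) / (17.715000 − (-11.336000)) = 3.500000 − (19.486500)/(29.051000) = 2.829231
F(2.829231) = -2.513276
t3 = 2.829231 − (-2.513276)·(2.829231 − 3.500000) / (-2.513276 − 17.715000) = 2.829231 − (1.685827)/(-20.228276) = 2.912571
F(2.912571) = -0.452445
t4 = 2.912571 − (-0.452445)·(2.912571 − 2.829231) / (-0.452445 − (-2.513276)) = 2.912571 − (-0.037707)/(2.060831) = 2.930868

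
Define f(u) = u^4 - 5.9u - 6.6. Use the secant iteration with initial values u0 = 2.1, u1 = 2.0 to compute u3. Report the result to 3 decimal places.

f(2.1) = 0.45810, f(2.0) = -2.40000
u2 = 2.00000 − (-2.40000)·(2.00000 − 2.10000) / (-2.40000 − 0.45810) = 2.00000 − (0.24000)/(-2.85810) = 2.08397
f(2.08397) = -0.03432
u3 = 2.08397 − (-0.03432)·(2.08397 − 2.00000) / (-0.03432 − (-2.40000)) = 2.08397 − (-0.00288)/(2.36568) = 2.08519

2.085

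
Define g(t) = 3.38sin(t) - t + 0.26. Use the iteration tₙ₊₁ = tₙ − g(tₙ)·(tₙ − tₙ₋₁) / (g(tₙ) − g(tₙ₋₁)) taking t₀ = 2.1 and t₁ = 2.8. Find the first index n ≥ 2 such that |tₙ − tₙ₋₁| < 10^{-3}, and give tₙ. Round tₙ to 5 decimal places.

n = 5, tₙ = 2.44044

g(2.1) = 1.0776477, g(2.8) = -1.4077401
t₂ = 2.8000000 − (-1.4077401)·(0.7000000)/(-2.4853877) = 2.4035154;  |Δ| = 0.3964846
g(2.4035154) = 0.1307744
t₃ = 2.4035154 − 0.1307744·(-0.3964846)/(1.5385145) = 2.4372167;  |Δ| = 0.0337014
g(2.4372167) = 0.0115306
t₄ = 2.4372167 − 0.0115306·(0.0337014)/(-0.1192438) = 2.4404756;  |Δ| = 0.0032589
g(2.4404756) = -0.0001334
t₅ = 2.4404756 − (-0.0001334)·(0.0032589)/(-0.0116640) = 2.4404383;  |Δ| = 0.0000373
|t₅ − t₄| = 0.0000373 < 10^{-3}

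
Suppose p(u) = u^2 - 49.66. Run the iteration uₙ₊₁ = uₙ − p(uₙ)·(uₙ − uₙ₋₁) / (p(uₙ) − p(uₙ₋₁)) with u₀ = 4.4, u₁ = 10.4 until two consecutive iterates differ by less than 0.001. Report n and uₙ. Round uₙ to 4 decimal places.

n = 6, uₙ = 7.0470

p(4.4) = -30.300000, p(10.4) = 58.500000
u₂ = 10.400000 − 58.500000·(6.000000)/(88.800000) = 6.447297;  |Δ| = 3.952703
p(6.447297) = -8.092358
u₃ = 6.447297 − (-8.092358)·(-3.952703)/(-66.592358) = 6.927633;  |Δ| = 0.480336
p(6.927633) = -1.667902
u₄ = 6.927633 − (-1.667902)·(0.480336)/(6.424456) = 7.052337;  |Δ| = 0.124704
p(7.052337) = 0.075451
u₅ = 7.052337 − 0.075451·(0.124704)/(1.743352) = 7.046939;  |Δ| = 0.005397
p(7.046939) = -0.000644
u₆ = 7.046939 − (-0.000644)·(-0.005397)/(-0.076094) = 7.046985;  |Δ| = 0.000046
|u₆ − u₅| = 0.000046 < 0.001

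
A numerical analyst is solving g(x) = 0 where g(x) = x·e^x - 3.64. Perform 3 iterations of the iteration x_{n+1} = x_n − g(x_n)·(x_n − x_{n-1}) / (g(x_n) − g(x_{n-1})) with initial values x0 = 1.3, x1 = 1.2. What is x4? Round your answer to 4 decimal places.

1.1512

g(1.3) = 1.130086, g(1.2) = 0.344140
x2 = 1.200000 − 0.344140·(1.200000 − 1.300000) / (0.344140 − 1.130086) = 1.200000 − (-0.034414)/(-0.785945) = 1.156213
g(1.156213) = 0.034303
x3 = 1.156213 − 0.034303·(1.156213 − 1.200000) / (0.034303 − 0.344140) = 1.156213 − (-0.001502)/(-0.309838) = 1.151365
g(1.151365) = 0.001203
x4 = 1.151365 − 0.001203·(1.151365 − 1.156213) / (0.001203 − 0.034303) = 1.151365 − (-0.000006)/(-0.033100) = 1.151189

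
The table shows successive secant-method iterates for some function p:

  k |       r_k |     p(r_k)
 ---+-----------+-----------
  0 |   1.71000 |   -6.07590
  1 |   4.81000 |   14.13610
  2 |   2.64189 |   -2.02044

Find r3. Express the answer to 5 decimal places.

2.91302

r3 = 2.64189 − (-2.02044)·(2.64189 − 4.81000) / (-2.02044 − 14.13610)
   = 2.64189 − (4.3805362)/(-16.1565400) = 2.9130208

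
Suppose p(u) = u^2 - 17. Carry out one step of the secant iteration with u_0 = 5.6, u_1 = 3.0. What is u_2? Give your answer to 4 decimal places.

3.9302

p(5.6) = 14.360000, p(3.0) = -8.000000
u_2 = 3.000000 − (-8.000000)·(3.000000 − 5.600000) / (-8.000000 − 14.360000) = 3.000000 − (20.800000)/(-22.360000) = 3.930233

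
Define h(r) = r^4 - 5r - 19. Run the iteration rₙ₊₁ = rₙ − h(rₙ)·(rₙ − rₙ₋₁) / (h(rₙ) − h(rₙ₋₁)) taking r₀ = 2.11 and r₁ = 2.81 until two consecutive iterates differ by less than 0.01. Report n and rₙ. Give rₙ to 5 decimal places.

h(2.11) = -9.7288056, h(2.81) = 29.2983952
r₂ = 2.8100000 − 29.2983952·(0.7000000)/(39.0272008) = 2.2844979;  |Δ| = 0.5255021
h(2.2844979) = -3.1852530
r₃ = 2.2844979 − (-3.1852530)·(-0.5255021)/(-32.4836483) = 2.3360271;  |Δ| = 0.0515292
h(2.3360271) = -0.9010394
r₄ = 2.3360271 − (-0.9010394)·(0.0515292)/(2.2842137) = 2.3563535;  |Δ| = 0.0203264
h(2.3563535) = 0.0473992
r₅ = 2.3563535 − 0.0473992·(0.0203264)/(0.9484385) = 2.3553377;  |Δ| = 0.0010158
|r₅ − r₄| = 0.0010158 < 0.01

n = 5, rₙ = 2.35534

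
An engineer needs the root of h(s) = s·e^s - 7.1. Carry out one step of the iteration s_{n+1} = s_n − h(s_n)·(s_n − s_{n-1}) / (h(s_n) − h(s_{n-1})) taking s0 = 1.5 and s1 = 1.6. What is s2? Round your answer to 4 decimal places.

1.5314

h(1.5) = -0.377466, h(1.6) = 0.824852
s2 = 1.600000 − 0.824852·(1.600000 − 1.500000) / (0.824852 − (-0.377466)) = 1.600000 − (0.082485)/(1.202318) = 1.531395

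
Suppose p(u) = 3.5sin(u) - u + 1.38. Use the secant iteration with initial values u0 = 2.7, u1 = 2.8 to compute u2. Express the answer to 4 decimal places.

2.7415

p(2.7) = 0.175830, p(2.8) = -0.247541
u2 = 2.800000 − (-0.247541)·(2.800000 − 2.700000) / (-0.247541 − 0.175830) = 2.800000 − (-0.024754)/(-0.423371) = 2.741531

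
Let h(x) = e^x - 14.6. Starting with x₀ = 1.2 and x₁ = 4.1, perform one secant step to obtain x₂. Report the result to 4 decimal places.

h(1.2) = -11.279883, h(4.1) = 45.740288
x₂ = 4.100000 − 45.740288·(4.100000 − 1.200000) / (45.740288 − (-11.279883)) = 4.100000 − (132.646834)/(57.020171) = 1.773686

1.7737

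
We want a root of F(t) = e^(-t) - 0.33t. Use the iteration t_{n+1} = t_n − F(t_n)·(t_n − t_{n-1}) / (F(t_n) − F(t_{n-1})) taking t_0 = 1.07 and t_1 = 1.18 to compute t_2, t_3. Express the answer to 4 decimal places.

F(1.07) = -0.010091, F(1.18) = -0.082121
t_2 = 1.180000 − (-0.082121)·(1.180000 − 1.070000) / (-0.082121 − (-0.010091)) = 1.180000 − (-0.009033)/(-0.072030) = 1.054589
F(1.054589) = 0.000321
t_3 = 1.054589 − 0.000321·(1.054589 − 1.180000) / (0.000321 − (-0.082121)) = 1.054589 − (-0.000040)/(0.082443) = 1.055078

1.0546, 1.0551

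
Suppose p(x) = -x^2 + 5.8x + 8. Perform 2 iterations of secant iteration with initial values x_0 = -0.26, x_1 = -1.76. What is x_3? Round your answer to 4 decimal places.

p(-0.26) = 6.424400, p(-1.76) = -5.305600
x_2 = -1.760000 − (-5.305600)·(-1.760000 − (-0.260000)) / (-5.305600 − 6.424400) = -1.760000 − (7.958400)/(-11.730000) = -1.081535
p(-1.081535) = 0.557383
x_3 = -1.081535 − 0.557383·(-1.081535 − (-1.760000)) / (0.557383 − (-5.305600)) = -1.081535 − (0.378165)/(5.862983) = -1.146035

-1.1460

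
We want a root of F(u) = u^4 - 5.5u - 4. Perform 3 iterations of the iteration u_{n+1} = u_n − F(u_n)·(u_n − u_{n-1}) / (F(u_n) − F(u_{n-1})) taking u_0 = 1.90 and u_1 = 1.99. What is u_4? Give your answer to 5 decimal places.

1.96090

F(1.90) = -1.4179000, F(1.99) = 0.7373920
u_2 = 1.9900000 − 0.7373920·(1.9900000 − 1.9000000) / (0.7373920 − (-1.4179000)) = 1.9900000 − (0.0663653)/(2.1552920) = 1.9592082
F(1.9592082) = -0.0415872
u_3 = 1.9592082 − (-0.0415872)·(1.9592082 − 1.9900000) / (-0.0415872 − 0.7373920) = 1.9592082 − (0.0012805)/(-0.7789792) = 1.9608521
F(1.9608521) = -0.0011158
u_4 = 1.9608521 − (-0.0011158)·(1.9608521 − 1.9592082) / (-0.0011158 − (-0.0415872)) = 1.9608521 − (-0.0000018)/(0.0404714) = 1.9608974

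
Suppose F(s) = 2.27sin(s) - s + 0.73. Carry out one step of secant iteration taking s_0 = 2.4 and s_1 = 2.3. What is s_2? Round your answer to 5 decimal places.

2.34731

F(2.4) = -0.1366986, F(2.3) = 0.1227508
s_2 = 2.3000000 − 0.1227508·(2.3000000 − 2.4000000) / (0.1227508 − (-0.1366986)) = 2.3000000 − (-0.0122751)/(0.2594494) = 2.3473120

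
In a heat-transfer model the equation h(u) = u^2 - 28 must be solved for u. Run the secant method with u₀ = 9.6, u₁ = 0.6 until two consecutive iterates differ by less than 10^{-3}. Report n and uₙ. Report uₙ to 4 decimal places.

n = 8, uₙ = 5.2915

h(9.6) = 64.160000, h(0.6) = -27.640000
u₂ = 0.600000 − (-27.640000)·(-9.000000)/(-91.800000) = 3.309804;  |Δ| = 2.709804
h(3.309804) = -17.045198
u₃ = 3.309804 − (-17.045198)·(2.709804)/(10.594802) = 7.669408;  |Δ| = 4.359604
h(7.669408) = 30.819823
u₄ = 7.669408 − 30.819823·(4.359604)/(47.865021) = 4.862301;  |Δ| = 2.807107
h(4.862301) = -4.358026
u₅ = 4.862301 − (-4.358026)·(-2.807107)/(-35.177849) = 5.210061;  |Δ| = 0.347760
h(5.210061) = -0.855262
u₆ = 5.210061 − (-0.855262)·(0.347760)/(3.502764) = 5.294973;  |Δ| = 0.084912
h(5.294973) = 0.036739
u₇ = 5.294973 − 0.036739·(0.084912)/(0.892001) = 5.291476;  |Δ| = 0.003497
h(5.291476) = -0.000285
u₈ = 5.291476 − (-0.000285)·(-0.003497)/(-0.037024) = 5.291503;  |Δ| = 0.000027
|u₈ − u₇| = 0.000027 < 10^{-3}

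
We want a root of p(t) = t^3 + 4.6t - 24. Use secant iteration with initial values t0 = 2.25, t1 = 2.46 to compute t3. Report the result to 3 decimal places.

2.360

p(2.25) = -2.25937, p(2.46) = 2.20294
t2 = 2.46000 − 2.20294·(2.46000 − 2.25000) / (2.20294 − (-2.25937)) = 2.46000 − (0.46262)/(4.46231) = 2.35633
p(2.35633) = -0.07789
t3 = 2.35633 − (-0.07789)·(2.35633 − 2.46000) / (-0.07789 − 2.20294) = 2.35633 − (0.00808)/(-2.28083) = 2.35987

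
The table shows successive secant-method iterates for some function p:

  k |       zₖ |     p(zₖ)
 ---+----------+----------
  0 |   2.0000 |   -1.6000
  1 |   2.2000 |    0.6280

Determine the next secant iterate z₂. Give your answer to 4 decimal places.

z₂ = 2.2000 − 0.6280·(2.2000 − 2.0000) / (0.6280 − (-1.6000))
   = 2.2000 − (0.125600)/(2.228000) = 2.143627

2.1436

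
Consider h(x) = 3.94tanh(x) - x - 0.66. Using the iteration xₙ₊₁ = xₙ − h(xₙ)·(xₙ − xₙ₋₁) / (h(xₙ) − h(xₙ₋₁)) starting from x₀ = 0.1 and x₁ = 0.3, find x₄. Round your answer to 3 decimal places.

0.230

h(0.1) = -0.36731, h(0.3) = 0.18777
x₂ = 0.30000 − 0.18777·(0.30000 − 0.10000) / (0.18777 − (-0.36731)) = 0.30000 − (0.03755)/(0.55508) = 0.23234
h(0.23234) = 0.00697
x₃ = 0.23234 − 0.00697·(0.23234 − 0.30000) / (0.00697 − 0.18777) = 0.23234 − (-0.00047)/(-0.18080) = 0.22974
h(0.22974) = -0.00017
x₄ = 0.22974 − (-0.00017)·(0.22974 − 0.23234) / (-0.00017 − 0.00697) = 0.22974 − (0.00000)/(-0.00714) = 0.22980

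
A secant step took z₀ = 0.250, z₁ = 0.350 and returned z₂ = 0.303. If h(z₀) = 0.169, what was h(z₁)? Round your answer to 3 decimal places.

-0.150

The secant line through (0.250, 0.169) and (0.350, h(z₁)) crosses zero at z₂ = 0.303.
So (0.250, 0.169), (0.350, h(z₁)), (0.303, 0) are collinear:
h(z₁) = 0.169 · (0.350 − 0.303) / (0.250 − 0.303) = 0.169 · (0.04700)/(-0.05300) = -0.14987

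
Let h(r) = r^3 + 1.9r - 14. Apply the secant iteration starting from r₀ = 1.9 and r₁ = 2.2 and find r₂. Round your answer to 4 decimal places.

2.1430

h(1.9) = -3.531000, h(2.2) = 0.828000
r₂ = 2.200000 − 0.828000·(2.200000 − 1.900000) / (0.828000 − (-3.531000)) = 2.200000 − (0.248400)/(4.359000) = 2.143014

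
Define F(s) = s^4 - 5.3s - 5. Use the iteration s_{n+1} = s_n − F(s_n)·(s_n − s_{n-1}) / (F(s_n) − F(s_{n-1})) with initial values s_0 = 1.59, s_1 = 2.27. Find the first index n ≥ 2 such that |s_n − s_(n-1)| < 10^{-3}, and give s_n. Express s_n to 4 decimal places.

n = 6, s_n = 1.9848

F(1.59) = -7.035710, F(2.27) = 9.521378
s_2 = 2.270000 − 9.521378·(0.680000)/(16.557089) = 1.878957;  |Δ| = 0.391043
F(1.878957) = -2.494192
s_3 = 1.878957 − (-2.494192)·(-0.391043)/(-12.015570) = 1.960130;  |Δ| = 0.081173
F(1.960130) = -0.626894
s_4 = 1.960130 − (-0.626894)·(0.081173)/(1.867297) = 1.987381;  |Δ| = 0.027252
F(1.987381) = 0.066880
s_5 = 1.987381 − 0.066880·(0.027252)/(0.693775) = 1.984754;  |Δ| = 0.002627
F(1.984754) = -0.001518
s_6 = 1.984754 − (-0.001518)·(-0.002627)/(-0.068398) = 1.984812;  |Δ| = 0.000058
|s_6 − s_5| = 0.000058 < 10^{-3}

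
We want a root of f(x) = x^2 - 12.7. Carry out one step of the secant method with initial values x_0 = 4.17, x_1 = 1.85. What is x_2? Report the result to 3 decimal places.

3.391

f(4.17) = 4.68890, f(1.85) = -9.27750
x_2 = 1.85000 − (-9.27750)·(1.85000 − 4.17000) / (-9.27750 − 4.68890) = 1.85000 − (21.52380)/(-13.96640) = 3.39111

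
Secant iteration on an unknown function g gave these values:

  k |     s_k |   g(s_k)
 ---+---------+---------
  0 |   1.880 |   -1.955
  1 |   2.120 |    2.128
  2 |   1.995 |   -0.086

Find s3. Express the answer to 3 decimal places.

2.000

s3 = 1.995 − (-0.086)·(1.995 − 2.120) / (-0.086 − 2.128)
   = 1.995 − (0.01075)/(-2.21400) = 1.99986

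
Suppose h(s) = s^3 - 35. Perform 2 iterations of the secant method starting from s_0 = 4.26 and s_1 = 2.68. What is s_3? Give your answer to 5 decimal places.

3.30561

h(4.26) = 42.3087760, h(2.68) = -15.7511680
s_2 = 2.6800000 − (-15.7511680)·(2.6800000 − 4.2600000) / (-15.7511680 − 42.3087760) = 2.6800000 − (24.8868454)/(-58.0599440) = 3.1086405
h(3.1086405) = -4.9591984
s_3 = 3.1086405 − (-4.9591984)·(3.1086405 − 2.6800000) / (-4.9591984 − (-15.7511680)) = 3.1086405 − (-2.1257135)/(10.7919696) = 3.3056123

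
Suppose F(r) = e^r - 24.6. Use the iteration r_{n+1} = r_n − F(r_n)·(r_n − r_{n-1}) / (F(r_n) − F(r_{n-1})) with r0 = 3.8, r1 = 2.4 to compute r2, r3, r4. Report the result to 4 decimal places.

F(3.8) = 20.101184, F(2.4) = -13.576824
r2 = 2.400000 − (-13.576824)·(2.400000 − 3.800000) / (-13.576824 − 20.101184) = 2.400000 − (19.007553)/(-33.678008) = 2.964391
F(2.964391) = -5.217111
r3 = 2.964391 − (-5.217111)·(2.964391 − 2.400000) / (-5.217111 − (-13.576824)) = 2.964391 − (-2.944489)/(8.359712) = 3.316614
F(3.316614) = 2.966861
r4 = 3.316614 − 2.966861·(3.316614 − 2.964391) / (2.966861 − (-5.217111)) = 3.316614 − (1.044999)/(8.183972) = 3.188926

2.9644, 3.3166, 3.1889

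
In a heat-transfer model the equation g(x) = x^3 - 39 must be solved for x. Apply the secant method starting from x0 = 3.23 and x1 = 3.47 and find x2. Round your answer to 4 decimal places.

3.3874

g(3.23) = -5.301733, g(3.47) = 2.781923
x2 = 3.470000 − 2.781923·(3.470000 − 3.230000) / (2.781923 − (-5.301733)) = 3.470000 − (0.667662)/(8.083656) = 3.387406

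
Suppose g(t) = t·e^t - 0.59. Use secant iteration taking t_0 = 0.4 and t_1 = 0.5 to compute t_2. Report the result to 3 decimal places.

g(0.4) = 0.00673, g(0.5) = 0.23436
t_2 = 0.50000 − 0.23436·(0.50000 − 0.40000) / (0.23436 − 0.00673) = 0.50000 − (0.02344)/(0.22763) = 0.39704

0.397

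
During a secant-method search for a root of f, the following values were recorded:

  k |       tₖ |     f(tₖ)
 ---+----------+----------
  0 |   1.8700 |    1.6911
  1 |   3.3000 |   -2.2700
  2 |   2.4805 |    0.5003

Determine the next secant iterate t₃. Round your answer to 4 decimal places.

t₃ = 2.4805 − 0.5003·(2.4805 − 3.3000) / (0.5003 − (-2.2700))
   = 2.4805 − (-0.409996)/(2.770300) = 2.628497

2.6285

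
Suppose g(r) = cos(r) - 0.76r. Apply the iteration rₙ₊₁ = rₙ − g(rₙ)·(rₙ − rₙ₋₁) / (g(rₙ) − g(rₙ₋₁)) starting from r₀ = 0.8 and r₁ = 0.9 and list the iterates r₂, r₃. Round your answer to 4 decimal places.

0.8587, 0.8592

g(0.8) = 0.088707, g(0.9) = -0.062390
r₂ = 0.900000 − (-0.062390)·(0.900000 − 0.800000) / (-0.062390 − 0.088707) = 0.900000 − (-0.006239)/(-0.151097) = 0.858709
g(0.858709) = 0.000797
r₃ = 0.858709 − 0.000797·(0.858709 − 0.900000) / (0.000797 − (-0.062390)) = 0.858709 − (-0.000033)/(0.063187) = 0.859229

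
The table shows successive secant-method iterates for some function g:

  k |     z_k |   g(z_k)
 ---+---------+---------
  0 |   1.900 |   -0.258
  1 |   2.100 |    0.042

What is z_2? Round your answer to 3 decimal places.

2.072

z_2 = 2.100 − 0.042·(2.100 − 1.900) / (0.042 − (-0.258))
   = 2.100 − (0.00840)/(0.30000) = 2.07200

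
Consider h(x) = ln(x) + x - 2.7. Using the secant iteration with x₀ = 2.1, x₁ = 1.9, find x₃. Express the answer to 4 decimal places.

2.0046

h(2.1) = 0.141937, h(1.9) = -0.158146
x₂ = 1.900000 − (-0.158146)·(1.900000 − 2.100000) / (-0.158146 − 0.141937) = 1.900000 − (0.031629)/(-0.300083) = 2.005401
h(2.005401) = 0.001246
x₃ = 2.005401 − 0.001246·(2.005401 − 1.900000) / (0.001246 − (-0.158146)) = 2.005401 − (0.000131)/(0.159392) = 2.004578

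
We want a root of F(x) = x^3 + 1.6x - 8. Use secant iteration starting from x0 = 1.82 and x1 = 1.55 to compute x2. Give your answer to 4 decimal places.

F(1.82) = 0.940568, F(1.55) = -1.796125
x2 = 1.550000 − (-1.796125)·(1.550000 − 1.820000) / (-1.796125 − 0.940568) = 1.550000 − (0.484954)/(-2.736693) = 1.727204

1.7272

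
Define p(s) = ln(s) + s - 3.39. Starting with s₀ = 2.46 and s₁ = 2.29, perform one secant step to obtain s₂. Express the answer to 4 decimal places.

2.4810

p(2.46) = -0.029839, p(2.29) = -0.271448
s₂ = 2.290000 − (-0.271448)·(2.290000 − 2.460000) / (-0.271448 − (-0.029839)) = 2.290000 − (0.046146)/(-0.241610) = 2.480995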